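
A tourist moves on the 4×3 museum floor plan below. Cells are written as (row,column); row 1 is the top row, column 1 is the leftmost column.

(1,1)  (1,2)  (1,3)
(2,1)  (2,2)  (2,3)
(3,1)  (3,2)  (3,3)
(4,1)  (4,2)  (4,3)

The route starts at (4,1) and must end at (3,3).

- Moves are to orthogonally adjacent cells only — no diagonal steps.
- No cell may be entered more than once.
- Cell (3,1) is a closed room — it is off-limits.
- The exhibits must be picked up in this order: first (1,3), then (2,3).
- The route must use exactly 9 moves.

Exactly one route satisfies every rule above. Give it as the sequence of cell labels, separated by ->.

The waypoints must appear in the order (1,3), (2,3), with no cell reused.
Route from (4,1): right 1 to (4,2), up 2 to (2,2), left 1 to (2,1), up 1 to (1,1), right 2 to (1,3), down 2 to (3,3) — 9 moves in all.
Check: order respected ((1,3) at step 7, (2,3) at step 8); 9 moves as required.

(4,1) -> (4,2) -> (3,2) -> (2,2) -> (2,1) -> (1,1) -> (1,2) -> (1,3) -> (2,3) -> (3,3)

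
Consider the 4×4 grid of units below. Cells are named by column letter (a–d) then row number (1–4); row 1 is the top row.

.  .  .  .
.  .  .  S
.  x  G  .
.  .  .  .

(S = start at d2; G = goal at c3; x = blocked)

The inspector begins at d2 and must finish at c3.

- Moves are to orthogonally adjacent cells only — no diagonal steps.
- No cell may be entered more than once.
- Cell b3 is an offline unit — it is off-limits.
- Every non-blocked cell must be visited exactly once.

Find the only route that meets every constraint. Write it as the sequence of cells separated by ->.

Need to visit all 15 open cells exactly once, starting at d2 and ending at c3.
Cell d1 has only two open neighbours (d2 and c1), so the path must pass straight through it: one of those is the cell it's entered from and the other is where it exits.
Route from d2: up 1 to d1, left 1 to c1, down 1 to c2, left 1 to b2, up 1 to b1, left 1 to a1, down 3 to a4, right 3 to d4, up 1 to d3, left 1 to c3 — 14 moves in all.
Check: all 15 open cells covered.

d2 -> d1 -> c1 -> c2 -> b2 -> b1 -> a1 -> a2 -> a3 -> a4 -> b4 -> c4 -> d4 -> d3 -> c3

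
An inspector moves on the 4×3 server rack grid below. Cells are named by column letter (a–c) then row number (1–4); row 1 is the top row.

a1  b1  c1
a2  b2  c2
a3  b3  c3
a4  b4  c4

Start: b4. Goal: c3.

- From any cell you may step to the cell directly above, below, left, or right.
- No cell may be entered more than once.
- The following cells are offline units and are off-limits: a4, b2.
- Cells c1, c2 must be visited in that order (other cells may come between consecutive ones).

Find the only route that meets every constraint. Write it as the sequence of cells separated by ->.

b4 -> b3 -> a3 -> a2 -> a1 -> b1 -> c1 -> c2 -> c3

The waypoints must appear in the order c1, c2, with no cell reused.
Route from b4: up to b3, left to a3, 2× up (reaching a1), 2× right (reaching c1), 2× down (reaching c3) — 8 moves in all.
Check: order respected (c1 at step 6, c2 at step 7).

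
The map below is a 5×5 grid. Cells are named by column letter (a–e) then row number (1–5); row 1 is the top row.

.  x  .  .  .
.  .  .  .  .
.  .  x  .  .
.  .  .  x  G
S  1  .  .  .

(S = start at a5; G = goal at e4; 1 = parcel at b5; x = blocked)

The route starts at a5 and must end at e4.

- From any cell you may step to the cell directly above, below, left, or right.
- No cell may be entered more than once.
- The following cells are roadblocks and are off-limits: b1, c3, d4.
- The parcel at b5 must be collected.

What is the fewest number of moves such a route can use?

5

Any route passes through b5 somewhere between a5 and e4. Summing Manhattan distances along the two legs (a5 → b5 → e4) gives a lower bound of 1 + 4 = 5 moves.
A route of 5 moves achieves this: a5 → b5 → c5 → d5 → e5 → e4.
Since 5 matches the lower bound, it is optimal.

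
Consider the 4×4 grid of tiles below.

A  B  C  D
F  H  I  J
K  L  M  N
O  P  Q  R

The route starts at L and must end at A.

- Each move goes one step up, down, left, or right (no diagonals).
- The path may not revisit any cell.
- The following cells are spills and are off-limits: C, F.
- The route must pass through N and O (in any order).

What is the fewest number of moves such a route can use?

Any route passes through N and O in some order between L and A. Summing Manhattan distances along each leg and taking the cheapest ordering (L → N → O → A) gives a lower bound of 2 + 4 + 3 = 9 moves.
That bound ignores the blocked cells. Measuring each leg by the fewest moves that actually steer around them (L→N: 2; N→O: 4; O→A: 5) raises the lower bound to 11.
A route of 11 moves exists: L → K → O → P → Q → M → N → J → I → H → B → A.
Since 11 matches that lower bound, it is optimal.

11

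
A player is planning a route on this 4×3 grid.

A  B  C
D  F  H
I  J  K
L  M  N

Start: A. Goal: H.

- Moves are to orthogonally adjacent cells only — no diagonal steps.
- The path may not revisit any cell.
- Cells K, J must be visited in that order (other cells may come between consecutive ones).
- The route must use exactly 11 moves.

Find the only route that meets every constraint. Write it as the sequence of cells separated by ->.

A -> D -> I -> L -> M -> N -> K -> J -> F -> B -> C -> H

The waypoints must appear in the order K, J, with no cell reused.
Route from A: down 3 to L, right 2 to N, up 1 to K, left 1 to J, up 2 to B, right 1 to C, down 1 to H — 11 moves in all.
Check: order respected (K at step 6, J at step 7); 11 moves as required.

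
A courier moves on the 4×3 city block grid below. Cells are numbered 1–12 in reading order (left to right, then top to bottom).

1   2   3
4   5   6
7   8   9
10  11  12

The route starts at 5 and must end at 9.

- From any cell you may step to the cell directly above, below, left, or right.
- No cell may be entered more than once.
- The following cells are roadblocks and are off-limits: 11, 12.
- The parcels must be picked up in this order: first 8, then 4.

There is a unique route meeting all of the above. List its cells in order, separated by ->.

The waypoints must appear in the order 8, 4, with no cell reused.
Route from 5: down to 8, left to 7, 2× up (reaching 1), 2× right (reaching 3), 2× down (reaching 9) — 8 moves in all.
Check: order respected (8 at step 1, 4 at step 3).

5 -> 8 -> 7 -> 4 -> 1 -> 2 -> 3 -> 6 -> 9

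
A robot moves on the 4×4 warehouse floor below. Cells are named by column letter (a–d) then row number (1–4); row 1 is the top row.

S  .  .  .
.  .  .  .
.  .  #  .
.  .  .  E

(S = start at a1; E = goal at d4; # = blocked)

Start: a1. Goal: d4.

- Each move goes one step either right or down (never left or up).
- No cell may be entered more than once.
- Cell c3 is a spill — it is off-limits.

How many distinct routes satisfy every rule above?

A right/down-only route from a1 to d4 makes exactly 3 down-moves and 3 right-moves in some order.
With no other constraints that would be C(6,3) = 20 routes.
Subtract routes through each blocked cell (inclusion–exclusion for overlaps): − through c3: 12 → 8.
That gives 8 routes.

8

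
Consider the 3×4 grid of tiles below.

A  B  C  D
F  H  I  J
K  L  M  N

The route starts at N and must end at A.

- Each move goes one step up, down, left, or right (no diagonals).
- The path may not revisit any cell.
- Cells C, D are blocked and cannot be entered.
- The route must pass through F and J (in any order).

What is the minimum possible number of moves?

5

Any route passes through F and J in some order between N and A. Summing Manhattan distances along each leg and taking the cheapest ordering (N → J → F → A) gives a lower bound of 1 + 3 + 1 = 5 moves.
A route of 5 moves achieves this: N → J → I → H → F → A.
Since 5 matches the lower bound, it is optimal.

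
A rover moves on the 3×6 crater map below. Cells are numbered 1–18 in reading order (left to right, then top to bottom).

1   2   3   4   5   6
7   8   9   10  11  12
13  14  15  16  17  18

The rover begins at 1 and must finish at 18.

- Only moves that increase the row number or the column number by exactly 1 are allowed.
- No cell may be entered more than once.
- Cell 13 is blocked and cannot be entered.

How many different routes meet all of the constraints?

20

A right/down-only route from 1 to 18 makes exactly 2 down-moves and 5 right-moves in some order.
With no other constraints that would be C(7,2) = 21 routes.
Subtract routes through each blocked cell (inclusion–exclusion for overlaps): − through 13: 1 → 20.
That gives 20 routes.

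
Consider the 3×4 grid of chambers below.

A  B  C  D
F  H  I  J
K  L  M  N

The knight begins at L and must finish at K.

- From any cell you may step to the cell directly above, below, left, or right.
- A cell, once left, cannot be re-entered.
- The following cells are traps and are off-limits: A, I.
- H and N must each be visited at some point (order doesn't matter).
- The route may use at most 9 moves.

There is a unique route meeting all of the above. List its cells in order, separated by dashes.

The budget equals the shortest possible length, so every move has to be on a shortest route through the required cells.
Route from L: right 2 to N, up 2 to D, left 2 to B, down 1 to H, left 1 to F, down 1 to K — 9 moves in all.
Check: all required cells visited; 9 ≤ 9 moves.

L - M - N - J - D - C - B - H - F - K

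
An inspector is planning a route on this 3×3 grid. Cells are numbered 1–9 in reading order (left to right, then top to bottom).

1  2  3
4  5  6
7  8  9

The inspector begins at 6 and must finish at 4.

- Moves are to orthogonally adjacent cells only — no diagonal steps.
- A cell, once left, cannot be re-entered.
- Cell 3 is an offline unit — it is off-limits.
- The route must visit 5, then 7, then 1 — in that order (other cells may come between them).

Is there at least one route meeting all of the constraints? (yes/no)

Even ignoring the required order, no revisit-free route from 6 to 4 manages to pass through all of 5, 7, and 1: branching out from 6, every path either misses one of them or, having collected them, can no longer reach 4 without re-entering a cell.

no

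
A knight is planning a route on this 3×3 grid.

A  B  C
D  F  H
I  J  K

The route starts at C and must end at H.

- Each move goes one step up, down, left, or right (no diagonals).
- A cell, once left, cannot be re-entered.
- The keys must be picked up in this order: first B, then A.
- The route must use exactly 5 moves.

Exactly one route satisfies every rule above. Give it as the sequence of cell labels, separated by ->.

C -> B -> A -> D -> F -> H

The waypoints must appear in the order B, A, with no cell reused.
Route from C: 2× left (reaching A), down to D, 2× right (reaching H) — 5 moves in all.
Check: order respected (B at step 1, A at step 2); 5 moves as required.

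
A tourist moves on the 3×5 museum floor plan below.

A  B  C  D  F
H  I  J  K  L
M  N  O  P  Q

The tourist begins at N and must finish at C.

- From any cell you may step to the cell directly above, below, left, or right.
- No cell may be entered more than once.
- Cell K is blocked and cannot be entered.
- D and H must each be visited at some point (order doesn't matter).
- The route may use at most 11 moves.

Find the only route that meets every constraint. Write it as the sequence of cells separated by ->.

The 11-move cap with required stops at D, H leaves no slack for detours.
Route from N: left to M, up to H, 2× right (reaching J), down to O, 2× right (reaching Q), 2× up (reaching F), 2× left (reaching C) — 11 moves in all.
Check: all required cells visited; 11 ≤ 11 moves.

N -> M -> H -> I -> J -> O -> P -> Q -> L -> F -> D -> C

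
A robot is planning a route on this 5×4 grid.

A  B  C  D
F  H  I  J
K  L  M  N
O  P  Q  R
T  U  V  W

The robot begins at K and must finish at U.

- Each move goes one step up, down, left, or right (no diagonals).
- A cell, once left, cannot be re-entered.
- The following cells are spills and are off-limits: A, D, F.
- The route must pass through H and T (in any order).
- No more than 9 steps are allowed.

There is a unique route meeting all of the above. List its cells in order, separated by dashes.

K - L - H - I - M - Q - P - O - T - U

The 9-move cap with required stops at H, T leaves no slack for detours.
Route from K: right 1 to L, up 1 to H, right 1 to I, down 2 to Q, left 2 to O, down 1 to T, right 1 to U — 9 moves in all.
Check: all required cells visited; 9 ≤ 9 moves.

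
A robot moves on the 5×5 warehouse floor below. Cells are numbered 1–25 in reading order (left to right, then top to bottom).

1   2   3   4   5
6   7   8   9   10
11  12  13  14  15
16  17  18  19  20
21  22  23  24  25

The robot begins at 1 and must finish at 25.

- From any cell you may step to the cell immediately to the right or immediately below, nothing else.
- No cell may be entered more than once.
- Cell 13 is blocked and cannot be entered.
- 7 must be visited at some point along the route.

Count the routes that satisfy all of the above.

16

A right/down-only route from 1 to 25 makes exactly 4 down-moves and 4 right-moves in some order.
With no other constraints that would be C(8,4) = 70 routes.
Split at 7 and multiply the segment counts (each segment already excludes blocked cells): 1→7: 2; 7→25: 8; product = 16.
That gives 16 routes.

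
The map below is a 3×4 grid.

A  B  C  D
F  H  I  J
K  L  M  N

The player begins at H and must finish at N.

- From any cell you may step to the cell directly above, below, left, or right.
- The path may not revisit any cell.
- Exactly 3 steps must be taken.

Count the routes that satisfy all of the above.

Need simple routes of exactly 3 moves from H to N (Manhattan distance 3, so 0 moves are spent on a detour and 0 undoing it).
Enumerating: H L M N | H I M N | H I J N.
That gives 3 routes.

3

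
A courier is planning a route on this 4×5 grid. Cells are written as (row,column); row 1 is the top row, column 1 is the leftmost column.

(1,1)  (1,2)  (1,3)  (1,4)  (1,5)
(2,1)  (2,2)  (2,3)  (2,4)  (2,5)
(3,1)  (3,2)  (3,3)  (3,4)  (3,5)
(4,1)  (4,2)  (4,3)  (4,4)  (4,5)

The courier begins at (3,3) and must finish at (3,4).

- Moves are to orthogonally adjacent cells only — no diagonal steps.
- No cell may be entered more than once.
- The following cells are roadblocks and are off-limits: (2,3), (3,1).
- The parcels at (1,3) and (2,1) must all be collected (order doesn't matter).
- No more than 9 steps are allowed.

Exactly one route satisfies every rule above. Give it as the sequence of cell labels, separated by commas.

(3,3), (3,2), (2,2), (2,1), (1,1), (1,2), (1,3), (1,4), (2,4), (3,4)

The budget equals the shortest possible length, so every move has to be on a shortest route through the required cells.
Route from (3,3): left to (3,2), up to (2,2), left to (2,1), up to (1,1), 3× right (reaching (1,4)), 2× down (reaching (3,4)) — 9 moves in all.
Check: all required cells visited; 9 ≤ 9 moves.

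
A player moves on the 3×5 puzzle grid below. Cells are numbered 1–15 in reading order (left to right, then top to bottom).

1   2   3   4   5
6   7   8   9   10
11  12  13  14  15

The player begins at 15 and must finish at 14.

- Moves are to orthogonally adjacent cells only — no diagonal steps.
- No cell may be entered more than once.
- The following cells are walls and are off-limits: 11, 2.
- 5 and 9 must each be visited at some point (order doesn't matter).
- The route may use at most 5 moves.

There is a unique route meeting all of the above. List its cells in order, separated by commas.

The budget equals the shortest possible length, so every move has to be on a shortest route through the required cells.
Route from 15: 2× up (reaching 5), left to 4, 2× down (reaching 14) — 5 moves in all.
Check: all required cells visited; 5 ≤ 5 moves.

15, 10, 5, 4, 9, 14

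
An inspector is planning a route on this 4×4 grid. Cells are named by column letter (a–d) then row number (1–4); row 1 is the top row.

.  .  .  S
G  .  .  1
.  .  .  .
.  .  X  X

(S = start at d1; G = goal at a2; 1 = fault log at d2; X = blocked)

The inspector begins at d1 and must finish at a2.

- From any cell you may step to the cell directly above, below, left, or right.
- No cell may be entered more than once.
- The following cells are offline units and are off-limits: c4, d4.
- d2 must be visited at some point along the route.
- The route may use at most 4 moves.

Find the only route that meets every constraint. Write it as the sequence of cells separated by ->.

The 4-move cap with required stops at d2 leaves no slack for detours.
Route from d1: down 1 to d2, left 3 to a2 — 4 moves in all.
Check: all required cells visited; 4 ≤ 4 moves.

d1 -> d2 -> c2 -> b2 -> a2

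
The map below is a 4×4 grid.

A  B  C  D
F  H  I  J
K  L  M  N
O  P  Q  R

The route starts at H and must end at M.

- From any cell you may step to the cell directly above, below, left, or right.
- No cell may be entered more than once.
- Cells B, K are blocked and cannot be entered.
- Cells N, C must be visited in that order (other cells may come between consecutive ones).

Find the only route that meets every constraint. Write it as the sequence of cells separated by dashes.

H - L - P - Q - R - N - J - D - C - I - M

The waypoints must appear in the order N, C, with no cell reused.
Route from H: down 2 to P, right 2 to R, up 3 to D, left 1 to C, down 2 to M — 10 moves in all.
Check: order respected (N at step 5, C at step 8).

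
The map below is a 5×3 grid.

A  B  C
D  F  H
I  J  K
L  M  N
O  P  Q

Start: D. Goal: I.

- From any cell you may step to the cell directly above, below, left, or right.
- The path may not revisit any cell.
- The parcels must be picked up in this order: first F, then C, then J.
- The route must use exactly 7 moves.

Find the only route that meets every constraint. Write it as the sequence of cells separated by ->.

The waypoints must appear in the order F, C, J, with no cell reused.
Route from D: right to F, up to B, right to C, 2× down (reaching K), 2× left (reaching I) — 7 moves in all.
Check: order respected (F at step 1, C at step 3, J at step 6); 7 moves as required.

D -> F -> B -> C -> H -> K -> J -> I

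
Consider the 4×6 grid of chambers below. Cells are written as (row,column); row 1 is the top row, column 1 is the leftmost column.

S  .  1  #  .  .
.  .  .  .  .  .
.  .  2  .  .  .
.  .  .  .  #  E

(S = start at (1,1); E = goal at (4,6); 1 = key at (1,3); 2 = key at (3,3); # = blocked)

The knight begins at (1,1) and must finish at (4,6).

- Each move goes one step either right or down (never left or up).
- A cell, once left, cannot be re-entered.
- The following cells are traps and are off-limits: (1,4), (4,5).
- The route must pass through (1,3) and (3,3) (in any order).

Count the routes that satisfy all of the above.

A right/down-only route from (1,1) to (4,6) makes exactly 3 down-moves and 5 right-moves in some order.
With no other constraints that would be C(8,3) = 56 routes.
A monotone route can only reach the required cells in the order (1,3), (3,3), so split there and multiply the segment counts (each segment already excludes blocked cells): (1,1)→(1,3): 1; (1,3)→(3,3): 1; (3,3)→(4,6): 1; product = 1.
That gives 1 route.

1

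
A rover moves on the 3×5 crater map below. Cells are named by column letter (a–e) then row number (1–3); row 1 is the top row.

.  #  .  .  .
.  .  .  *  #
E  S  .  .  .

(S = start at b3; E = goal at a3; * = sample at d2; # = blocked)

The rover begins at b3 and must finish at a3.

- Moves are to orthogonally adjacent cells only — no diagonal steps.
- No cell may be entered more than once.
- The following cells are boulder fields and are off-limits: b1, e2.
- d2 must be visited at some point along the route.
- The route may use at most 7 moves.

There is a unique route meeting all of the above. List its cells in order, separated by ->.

b3 -> c3 -> d3 -> d2 -> c2 -> b2 -> a2 -> a3

Any route must reach d2 and still end at a3 within 7 moves, so the order of the required stops is forced.
Route from b3: 2× right (reaching d3), up to d2, 3× left (reaching a2), down to a3 — 7 moves in all.
Check: all required cells visited; 7 ≤ 7 moves.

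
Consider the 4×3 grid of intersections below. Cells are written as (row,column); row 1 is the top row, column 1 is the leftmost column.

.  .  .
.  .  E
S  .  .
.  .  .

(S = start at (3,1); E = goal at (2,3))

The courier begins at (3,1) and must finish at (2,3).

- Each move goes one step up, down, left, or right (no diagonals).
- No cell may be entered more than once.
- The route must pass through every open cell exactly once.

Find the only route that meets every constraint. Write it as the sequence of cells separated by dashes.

Need to visit all 12 open cells exactly once, starting at (3,1) and ending at (2,3).
Route from (3,1): down to (4,1), 2× right (reaching (4,3)), up to (3,3), left to (3,2), up to (2,2), left to (2,1), up to (1,1), 2× right (reaching (1,3)), down to (2,3) — 11 moves in all.
Check: all 12 open cells covered.

(3,1) - (4,1) - (4,2) - (4,3) - (3,3) - (3,2) - (2,2) - (2,1) - (1,1) - (1,2) - (1,3) - (2,3)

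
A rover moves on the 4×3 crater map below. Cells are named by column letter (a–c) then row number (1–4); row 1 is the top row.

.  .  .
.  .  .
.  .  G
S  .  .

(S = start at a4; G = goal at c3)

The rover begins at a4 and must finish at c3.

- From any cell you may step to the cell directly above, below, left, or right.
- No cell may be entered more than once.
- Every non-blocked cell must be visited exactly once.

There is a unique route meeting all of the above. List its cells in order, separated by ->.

a4 -> a3 -> a2 -> a1 -> b1 -> c1 -> c2 -> b2 -> b3 -> b4 -> c4 -> c3

Need to visit all 12 open cells exactly once, starting at a4 and ending at c3.
Cell a1 has only two open neighbours (a2 and b1), so the path must pass straight through it: one of those is the cell it's entered from and the other is where it exits.
Route from a4: 3× up (reaching a1), 2× right (reaching c1), down to c2, left to b2, 2× down (reaching b4), right to c4, up to c3 — 11 moves in all.
Check: all 12 open cells covered.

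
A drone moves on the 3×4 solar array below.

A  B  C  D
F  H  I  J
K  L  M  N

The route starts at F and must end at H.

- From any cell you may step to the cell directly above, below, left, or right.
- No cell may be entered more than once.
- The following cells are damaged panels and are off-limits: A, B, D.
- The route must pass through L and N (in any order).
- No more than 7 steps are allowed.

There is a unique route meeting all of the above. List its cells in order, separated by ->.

Any route must reach L and N and still end at H within 7 moves, so the order of the required stops is forced.
Route from F: down to K, 3× right (reaching N), up to J, 2× left (reaching H) — 7 moves in all.
Check: all required cells visited; 7 ≤ 7 moves.

F -> K -> L -> M -> N -> J -> I -> H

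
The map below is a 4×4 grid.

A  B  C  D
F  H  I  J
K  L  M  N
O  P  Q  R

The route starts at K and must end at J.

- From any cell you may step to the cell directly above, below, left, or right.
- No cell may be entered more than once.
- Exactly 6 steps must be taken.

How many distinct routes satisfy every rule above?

24

Need simple routes of exactly 6 moves from K to J (Manhattan distance 4, so 1 moves are spent on a detour and 1 undoing it).
Branch systematically from the start, pruning whenever the remaining move budget drops below the Manhattan distance to J or differs from it in parity. Grouping the completions by first move — via F: 9; via O: 6; via L: 9 — and summing: 9 + 6 + 9 = 24.
That gives 24 routes.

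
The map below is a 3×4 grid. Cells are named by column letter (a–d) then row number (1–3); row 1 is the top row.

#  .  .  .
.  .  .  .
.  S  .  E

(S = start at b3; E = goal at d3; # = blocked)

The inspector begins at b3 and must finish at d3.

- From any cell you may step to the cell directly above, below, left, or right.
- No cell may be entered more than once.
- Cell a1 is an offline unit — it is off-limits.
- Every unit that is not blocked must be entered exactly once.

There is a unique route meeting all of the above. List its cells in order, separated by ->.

b3 -> a3 -> a2 -> b2 -> b1 -> c1 -> d1 -> d2 -> c2 -> c3 -> d3

Need to visit all 11 open cells exactly once, starting at b3 and ending at d3.
Cell b1 has only two open neighbours (b2 and c1), so the path must pass straight through it: one of those is the cell it's entered from and the other is where it exits.
Route from b3: left 1 to a3, up 1 to a2, right 1 to b2, up 1 to b1, right 2 to d1, down 1 to d2, left 1 to c2, down 1 to c3, right 1 to d3 — 10 moves in all.
Check: all 11 open cells covered.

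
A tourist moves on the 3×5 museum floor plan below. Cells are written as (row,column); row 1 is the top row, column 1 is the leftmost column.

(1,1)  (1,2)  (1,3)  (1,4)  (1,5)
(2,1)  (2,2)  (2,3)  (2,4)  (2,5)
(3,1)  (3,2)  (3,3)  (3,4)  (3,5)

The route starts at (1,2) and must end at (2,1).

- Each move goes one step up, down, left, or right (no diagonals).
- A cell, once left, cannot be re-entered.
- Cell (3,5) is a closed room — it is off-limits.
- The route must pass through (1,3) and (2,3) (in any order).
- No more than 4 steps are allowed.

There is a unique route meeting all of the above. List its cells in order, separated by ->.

(1,2) -> (1,3) -> (2,3) -> (2,2) -> (2,1)

Any route must reach (1,3) and (2,3) and still end at (2,1) within 4 moves, so the order of the required stops is forced.
Route from (1,2): right 1 to (1,3), down 1 to (2,3), left 2 to (2,1) — 4 moves in all.
Check: all required cells visited; 4 ≤ 4 moves.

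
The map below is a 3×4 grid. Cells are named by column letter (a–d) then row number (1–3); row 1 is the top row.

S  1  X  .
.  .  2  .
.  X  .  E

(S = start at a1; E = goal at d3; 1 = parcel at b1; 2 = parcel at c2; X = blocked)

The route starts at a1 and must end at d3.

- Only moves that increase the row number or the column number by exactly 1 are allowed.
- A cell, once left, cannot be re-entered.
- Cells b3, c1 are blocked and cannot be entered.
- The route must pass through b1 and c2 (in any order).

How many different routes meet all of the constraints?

2

A right/down-only route from a1 to d3 makes exactly 2 down-moves and 3 right-moves in some order.
With no other constraints that would be C(5,2) = 10 routes.
A monotone route can only reach the required cells in the order b1, c2, so split there and multiply the segment counts (each segment already excludes blocked cells): a1→b1: 1; b1→c2: 1; c2→d3: 2; product = 2.
That gives 2 routes.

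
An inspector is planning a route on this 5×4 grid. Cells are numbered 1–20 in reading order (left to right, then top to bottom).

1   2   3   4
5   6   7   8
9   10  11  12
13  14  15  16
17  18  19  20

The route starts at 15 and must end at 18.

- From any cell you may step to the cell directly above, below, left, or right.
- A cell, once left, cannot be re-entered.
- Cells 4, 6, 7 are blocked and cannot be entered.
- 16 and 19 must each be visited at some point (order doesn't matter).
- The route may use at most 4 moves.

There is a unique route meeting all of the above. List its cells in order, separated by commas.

Any route must reach 16 and 19 and still end at 18 within 4 moves, so the order of the required stops is forced.
Route from 15: right 1 to 16, down 1 to 20, left 2 to 18 — 4 moves in all.
Check: all required cells visited; 4 ≤ 4 moves.

15, 16, 20, 19, 18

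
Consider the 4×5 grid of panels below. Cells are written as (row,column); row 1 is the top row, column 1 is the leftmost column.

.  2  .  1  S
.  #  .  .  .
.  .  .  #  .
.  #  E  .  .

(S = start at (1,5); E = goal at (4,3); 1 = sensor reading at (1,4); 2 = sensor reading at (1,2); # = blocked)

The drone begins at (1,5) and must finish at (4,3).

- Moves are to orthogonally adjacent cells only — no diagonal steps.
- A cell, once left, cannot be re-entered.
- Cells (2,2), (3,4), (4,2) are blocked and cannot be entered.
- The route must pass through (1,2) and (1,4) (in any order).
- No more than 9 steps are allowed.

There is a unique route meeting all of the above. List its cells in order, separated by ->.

Any route must reach (1,2) and (1,4) and still end at (4,3) within 9 moves, so the order of the required stops is forced.
Route from (1,5): 4× left (reaching (1,1)), 2× down (reaching (3,1)), 2× right (reaching (3,3)), down to (4,3) — 9 moves in all.
Check: all required cells visited; 9 ≤ 9 moves.

(1,5) -> (1,4) -> (1,3) -> (1,2) -> (1,1) -> (2,1) -> (3,1) -> (3,2) -> (3,3) -> (4,3)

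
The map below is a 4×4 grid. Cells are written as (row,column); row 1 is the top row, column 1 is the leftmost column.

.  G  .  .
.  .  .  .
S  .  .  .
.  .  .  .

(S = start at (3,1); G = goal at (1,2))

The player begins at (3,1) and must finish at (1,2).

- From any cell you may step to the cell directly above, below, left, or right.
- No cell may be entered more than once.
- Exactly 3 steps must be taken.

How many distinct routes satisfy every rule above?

Need simple routes of exactly 3 moves from (3,1) to (1,2) (Manhattan distance 3, so 0 moves are spent on a detour and 0 undoing it).
Enumerating: (3,1) (2,1) (1,1) (1,2) | (3,1) (2,1) (2,2) (1,2) | (3,1) (3,2) (2,2) (1,2).
That gives 3 routes.

3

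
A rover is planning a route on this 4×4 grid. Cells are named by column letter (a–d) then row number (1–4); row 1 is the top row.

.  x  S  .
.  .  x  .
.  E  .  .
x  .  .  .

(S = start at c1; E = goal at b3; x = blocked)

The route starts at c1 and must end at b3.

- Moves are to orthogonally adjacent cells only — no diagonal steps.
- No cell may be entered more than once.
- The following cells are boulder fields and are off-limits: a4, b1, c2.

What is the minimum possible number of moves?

5

The Manhattan distance from c1 to b3 is |1−3| + |3−2| = 3, so at least 3 moves are needed.
That bound ignores the blocked cells. Measuring each leg by the fewest moves that actually steer around them (c1→b3: 5) raises the lower bound to 5.
A route of 5 moves exists: c1 → d1 → d2 → d3 → c3 → b3.
Since 5 matches that lower bound, it is optimal.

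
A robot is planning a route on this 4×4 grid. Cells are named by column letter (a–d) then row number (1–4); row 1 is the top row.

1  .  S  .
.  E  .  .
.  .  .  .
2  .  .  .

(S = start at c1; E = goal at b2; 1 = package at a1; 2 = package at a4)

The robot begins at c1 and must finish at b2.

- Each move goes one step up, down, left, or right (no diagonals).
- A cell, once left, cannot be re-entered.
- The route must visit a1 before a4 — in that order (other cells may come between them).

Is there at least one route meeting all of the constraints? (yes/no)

One route that works: c1 → b1 → a1 → a2 → a3 → a4 → b4 → b3 → b2.

yes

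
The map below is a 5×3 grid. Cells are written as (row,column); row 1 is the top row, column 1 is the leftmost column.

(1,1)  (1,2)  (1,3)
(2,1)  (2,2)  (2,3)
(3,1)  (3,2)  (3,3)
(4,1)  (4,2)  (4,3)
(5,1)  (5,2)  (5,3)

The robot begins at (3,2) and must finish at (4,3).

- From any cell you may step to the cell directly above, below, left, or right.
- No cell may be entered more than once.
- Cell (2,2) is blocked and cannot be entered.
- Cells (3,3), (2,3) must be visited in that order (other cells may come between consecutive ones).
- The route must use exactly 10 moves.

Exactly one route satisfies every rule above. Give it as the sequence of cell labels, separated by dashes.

The waypoints must appear in the order (3,3), (2,3), with no cell reused.
Route from (3,2): right to (3,3), 2× up (reaching (1,3)), 2× left (reaching (1,1)), 3× down (reaching (4,1)), 2× right (reaching (4,3)) — 10 moves in all.
Check: order respected ((3,3) at step 1, (2,3) at step 2); 10 moves as required.

(3,2) - (3,3) - (2,3) - (1,3) - (1,2) - (1,1) - (2,1) - (3,1) - (4,1) - (4,2) - (4,3)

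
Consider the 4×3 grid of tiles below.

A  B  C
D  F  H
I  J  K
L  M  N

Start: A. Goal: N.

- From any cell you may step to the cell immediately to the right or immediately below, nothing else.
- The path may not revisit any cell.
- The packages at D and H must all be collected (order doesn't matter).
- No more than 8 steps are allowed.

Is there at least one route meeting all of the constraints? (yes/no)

yes

One route that works: A → D → F → H → K → N.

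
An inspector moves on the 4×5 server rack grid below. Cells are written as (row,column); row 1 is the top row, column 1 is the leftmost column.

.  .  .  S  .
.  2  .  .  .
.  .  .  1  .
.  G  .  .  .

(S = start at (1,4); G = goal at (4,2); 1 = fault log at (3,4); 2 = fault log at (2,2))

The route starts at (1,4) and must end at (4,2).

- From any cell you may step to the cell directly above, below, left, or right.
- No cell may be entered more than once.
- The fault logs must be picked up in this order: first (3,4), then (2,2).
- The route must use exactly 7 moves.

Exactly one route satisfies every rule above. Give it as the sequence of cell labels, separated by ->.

(1,4) -> (2,4) -> (3,4) -> (3,3) -> (2,3) -> (2,2) -> (3,2) -> (4,2)

The waypoints must appear in the order (3,4), (2,2), with no cell reused.
Route from (1,4): down 2 to (3,4), left 1 to (3,3), up 1 to (2,3), left 1 to (2,2), down 2 to (4,2) — 7 moves in all.
Check: order respected (1 at step 2, 2 at step 5); 7 moves as required.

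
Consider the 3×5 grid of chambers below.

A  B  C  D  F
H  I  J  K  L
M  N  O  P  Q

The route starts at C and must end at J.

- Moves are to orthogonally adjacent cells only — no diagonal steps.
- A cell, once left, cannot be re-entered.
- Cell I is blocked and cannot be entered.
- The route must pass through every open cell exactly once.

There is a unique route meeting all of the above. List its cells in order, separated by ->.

Need to visit all 14 open cells exactly once, starting at C and ending at J.
Cell B has only two open neighbours (A and C), so the path must pass straight through it: one of those is the cell it's entered from and the other is where it exits.
Route from C: 2× left (reaching A), 2× down (reaching M), 4× right (reaching Q), 2× up (reaching F), left to D, down to K, left to J — 13 moves in all.
Check: all 14 open cells covered.

C -> B -> A -> H -> M -> N -> O -> P -> Q -> L -> F -> D -> K -> J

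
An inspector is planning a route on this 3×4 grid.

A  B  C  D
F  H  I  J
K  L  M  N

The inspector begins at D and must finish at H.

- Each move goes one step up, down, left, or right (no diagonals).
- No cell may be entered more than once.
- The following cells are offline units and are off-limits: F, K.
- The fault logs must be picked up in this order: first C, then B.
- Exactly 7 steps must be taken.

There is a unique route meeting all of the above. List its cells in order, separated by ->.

D -> J -> N -> M -> I -> C -> B -> H

The waypoints must appear in the order C, B, with no cell reused.
Route from D: 2× down (reaching N), left to M, 2× up (reaching C), left to B, down to H — 7 moves in all.
Check: order respected (C at step 5, B at step 6); 7 moves as required.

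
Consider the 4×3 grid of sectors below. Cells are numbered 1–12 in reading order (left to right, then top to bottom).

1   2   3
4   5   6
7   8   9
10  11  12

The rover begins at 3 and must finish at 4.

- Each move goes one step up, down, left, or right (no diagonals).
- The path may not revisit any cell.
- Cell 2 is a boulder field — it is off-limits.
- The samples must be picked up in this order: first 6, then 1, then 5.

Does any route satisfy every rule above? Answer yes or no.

no

1 must be visited but has only one open neighbour (4), and it is neither the start nor the goal — the route would have to enter and leave through 4, re-entering it.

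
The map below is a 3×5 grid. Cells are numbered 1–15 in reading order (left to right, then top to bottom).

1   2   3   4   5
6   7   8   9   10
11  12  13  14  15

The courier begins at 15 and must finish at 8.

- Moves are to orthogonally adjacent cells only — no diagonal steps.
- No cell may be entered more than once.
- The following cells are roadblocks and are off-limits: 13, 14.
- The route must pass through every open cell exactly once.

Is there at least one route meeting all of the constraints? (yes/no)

Colour the cells like a checkerboard: each orthogonal step flips colour, so a Hamiltonian route alternates colours. Here there are 7 cells of one colour and 6 of the other, with start on the opposite colour to the goal — the counts and endpoints can't be arranged into an alternating sequence of length 13, so no Hamiltonian route exists.

no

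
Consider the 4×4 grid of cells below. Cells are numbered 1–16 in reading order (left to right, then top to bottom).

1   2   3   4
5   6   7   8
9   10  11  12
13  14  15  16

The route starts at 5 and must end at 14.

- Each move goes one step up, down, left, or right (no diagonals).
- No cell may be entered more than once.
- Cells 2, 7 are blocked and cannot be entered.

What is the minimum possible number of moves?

The Manhattan distance from 5 to 14 is |2−4| + |1−2| = 3, so at least 3 moves are needed.
A route of 3 moves achieves this: 5 → 9 → 13 → 14.
Since 3 matches the lower bound, it is optimal.

3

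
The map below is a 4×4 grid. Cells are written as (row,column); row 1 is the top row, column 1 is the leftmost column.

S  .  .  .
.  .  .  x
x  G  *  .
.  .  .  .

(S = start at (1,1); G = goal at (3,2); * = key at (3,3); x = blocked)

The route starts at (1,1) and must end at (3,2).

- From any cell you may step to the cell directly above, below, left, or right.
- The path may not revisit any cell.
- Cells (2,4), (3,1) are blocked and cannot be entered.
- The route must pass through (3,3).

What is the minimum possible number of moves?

5

Any route passes through (3,3) somewhere between (1,1) and (3,2). Summing Manhattan distances along the two legs ((1,1) → (3,3) → (3,2)) gives a lower bound of 4 + 1 = 5 moves.
A route of 5 moves achieves this: (1,1) → (2,1) → (2,2) → (2,3) → (3,3) → (3,2).
Since 5 matches the lower bound, it is optimal.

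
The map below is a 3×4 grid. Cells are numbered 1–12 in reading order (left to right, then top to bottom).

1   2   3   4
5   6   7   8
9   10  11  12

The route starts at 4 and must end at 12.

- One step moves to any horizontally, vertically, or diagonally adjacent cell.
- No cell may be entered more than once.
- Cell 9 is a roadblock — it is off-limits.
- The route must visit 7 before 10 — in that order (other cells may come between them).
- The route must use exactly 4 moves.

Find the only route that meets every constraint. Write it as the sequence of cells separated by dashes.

The waypoints must appear in the order 7, 10, with no cell reused.
Route from 4: down-left 2 to 10, right 2 to 12 — 4 moves in all.
Check: order respected (7 at step 1, 10 at step 2); 4 moves as required.

4 - 7 - 10 - 11 - 12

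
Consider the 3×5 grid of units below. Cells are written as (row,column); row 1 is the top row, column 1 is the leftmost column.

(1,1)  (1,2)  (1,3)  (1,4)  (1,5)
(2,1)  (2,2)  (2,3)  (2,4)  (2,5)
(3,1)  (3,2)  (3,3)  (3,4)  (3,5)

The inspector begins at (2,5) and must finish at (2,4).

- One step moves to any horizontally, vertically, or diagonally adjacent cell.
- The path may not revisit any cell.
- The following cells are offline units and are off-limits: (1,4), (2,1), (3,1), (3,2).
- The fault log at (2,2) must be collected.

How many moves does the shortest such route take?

5

Any route passes through (2,2) somewhere between (2,5) and (2,4). Summing Chebyshev distances along the two legs ((2,5) → (2,2) → (2,4)) gives a lower bound of 3 + 2 = 5 moves.
A route of 5 moves achieves this: (2,5) → (3,4) → (2,3) → (2,2) → (1,3) → (2,4).
Since 5 matches the lower bound, it is optimal.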